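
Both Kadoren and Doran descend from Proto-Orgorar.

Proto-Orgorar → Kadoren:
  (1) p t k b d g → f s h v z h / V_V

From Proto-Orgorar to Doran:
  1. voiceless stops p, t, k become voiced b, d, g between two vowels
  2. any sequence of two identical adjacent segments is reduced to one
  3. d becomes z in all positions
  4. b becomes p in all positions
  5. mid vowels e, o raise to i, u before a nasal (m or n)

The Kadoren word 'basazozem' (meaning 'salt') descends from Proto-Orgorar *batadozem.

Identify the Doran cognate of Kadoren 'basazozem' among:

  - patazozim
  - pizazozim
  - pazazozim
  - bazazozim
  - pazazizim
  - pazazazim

pazazozim

Doran: *batadozem
  batadozem → badadozem   [intervocalic voicing]
  badadozem (rule 2 does not apply)
  badadozem → bazazozem   [unconditioned shift]
  bazazozem → pazazozem   [unconditioned shift]
  pazazozem → pazazozim   [pre-nasal raising]
  giving Doran pazazozim.
The other candidates each miss or misapply at least one Doran change.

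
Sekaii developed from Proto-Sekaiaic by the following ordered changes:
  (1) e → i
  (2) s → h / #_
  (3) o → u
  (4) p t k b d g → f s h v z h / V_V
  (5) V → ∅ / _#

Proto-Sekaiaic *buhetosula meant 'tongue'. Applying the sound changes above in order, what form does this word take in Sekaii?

Sekaii: *buhetosula > buhitosula > buhitusula > buhisusula > buhisusul  (by vowel merger, vowel merger, intervocalic lenition, apocope)

buhisusul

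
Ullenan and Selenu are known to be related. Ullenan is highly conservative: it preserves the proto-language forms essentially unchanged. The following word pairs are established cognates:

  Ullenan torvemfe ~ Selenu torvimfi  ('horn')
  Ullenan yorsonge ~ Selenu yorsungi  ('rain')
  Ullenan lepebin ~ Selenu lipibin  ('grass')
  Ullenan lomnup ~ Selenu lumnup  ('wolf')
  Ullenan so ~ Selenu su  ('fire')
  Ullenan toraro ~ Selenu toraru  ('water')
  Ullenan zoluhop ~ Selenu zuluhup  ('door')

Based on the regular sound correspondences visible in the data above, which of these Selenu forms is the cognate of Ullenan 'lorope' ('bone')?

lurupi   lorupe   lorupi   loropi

lorupi

zoluhop ~ zuluhup — Ullenan o corresponds to Selenu u after a consonant, before a labial obstruent.
torvemfe ~ torvimfi, yorsonge ~ yorsungi — Ullenan e corresponds to Selenu i word-finally.
Applying these to Ullenan 'lorope':
  lorope → lorupe   (o→u after a consonant, before a labial obstruent)
  lorupe → lorupi   (e→i word-finally)
So the Selenu cognate is 'lorupi'.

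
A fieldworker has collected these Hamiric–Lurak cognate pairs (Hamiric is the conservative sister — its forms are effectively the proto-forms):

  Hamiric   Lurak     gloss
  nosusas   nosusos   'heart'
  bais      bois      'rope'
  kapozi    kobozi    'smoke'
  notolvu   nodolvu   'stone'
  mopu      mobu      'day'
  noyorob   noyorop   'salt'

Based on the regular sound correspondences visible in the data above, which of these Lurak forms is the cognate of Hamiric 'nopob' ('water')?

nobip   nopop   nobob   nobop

kapozi ~ kobozi — Hamiric p corresponds to Lurak b between vowels (before a back vowel).
noyorob ~ noyorop — Hamiric b corresponds to Lurak p word-finally.
Applying these to Hamiric 'nopob':
  nopob → nobob   (p→b between vowels (before a back vowel))
  nobob → nobop   (b→p word-finally)
So the Lurak cognate is 'nobop'.

nobop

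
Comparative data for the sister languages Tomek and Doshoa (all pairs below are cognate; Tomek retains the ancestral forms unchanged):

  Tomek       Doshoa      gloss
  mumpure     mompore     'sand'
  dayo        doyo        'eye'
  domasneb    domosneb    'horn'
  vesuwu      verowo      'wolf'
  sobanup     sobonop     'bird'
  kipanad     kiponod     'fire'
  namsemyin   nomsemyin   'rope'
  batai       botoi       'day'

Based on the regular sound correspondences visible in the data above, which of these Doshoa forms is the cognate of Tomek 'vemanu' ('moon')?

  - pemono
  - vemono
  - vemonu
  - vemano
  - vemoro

sobanup ~ sobonop, kipanad ~ kiponod — Tomek a corresponds to Doshoa o after a consonant, before a nasal.
vesuwu ~ verowo — Tomek u corresponds to Doshoa o word-finally.
Applying these to Tomek 'vemanu':
  vemanu → vemonu   (a→o after a consonant, before a nasal)
  vemonu → vemono   (u→o word-finally)
So the Doshoa cognate is 'vemono'.

vemono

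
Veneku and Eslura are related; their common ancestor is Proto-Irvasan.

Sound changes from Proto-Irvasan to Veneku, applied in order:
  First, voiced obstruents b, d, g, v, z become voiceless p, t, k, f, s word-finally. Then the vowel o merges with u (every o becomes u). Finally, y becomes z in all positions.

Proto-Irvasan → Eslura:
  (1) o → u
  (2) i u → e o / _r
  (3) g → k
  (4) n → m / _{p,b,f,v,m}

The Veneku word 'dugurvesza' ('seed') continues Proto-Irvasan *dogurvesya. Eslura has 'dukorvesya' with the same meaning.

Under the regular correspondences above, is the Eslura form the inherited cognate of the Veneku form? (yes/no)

yes

Derive the expected Eslura reflex of *dogurvesya:
Eslura: *dogurvesya > dugurvesya > dugorvesya > dukorvesya  (by vowel merger, pre-rhotic lowering, unconditioned shift)
Eslura 'dukorvesya' matches the regular reflex exactly, so the pair is cognate.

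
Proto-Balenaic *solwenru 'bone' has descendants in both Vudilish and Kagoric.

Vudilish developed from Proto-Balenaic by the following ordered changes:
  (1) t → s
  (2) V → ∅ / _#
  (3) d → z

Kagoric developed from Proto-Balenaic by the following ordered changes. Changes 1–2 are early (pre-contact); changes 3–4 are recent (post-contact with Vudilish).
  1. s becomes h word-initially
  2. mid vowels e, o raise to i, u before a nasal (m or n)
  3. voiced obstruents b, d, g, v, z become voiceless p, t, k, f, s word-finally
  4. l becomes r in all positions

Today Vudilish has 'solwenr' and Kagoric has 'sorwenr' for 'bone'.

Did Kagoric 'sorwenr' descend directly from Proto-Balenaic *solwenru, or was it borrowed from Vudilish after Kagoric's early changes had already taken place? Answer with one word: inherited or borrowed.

borrowed

If inherited, *solwenru would pass through all of Kagoric's changes:
Kagoric: start from *solwenru.
  rule 1 (debuccalisation): solwenru → holwenru
  rule 2 (pre-nasal raising): holwenru → holwinru
  rule 3: no change — holwinru
  rule 4 (unconditioned shift): holwinru → horwinru
  ⇒ Kagoric horwinru
If borrowed from Vudilish 'solwenr' after the early changes, it would undergo only the recent ones:
  rule 3 (final devoicing): no change (solwenr)
  rule 4 (unconditioned shift): solwenr → sorwenr
  ⇒ as a loan: sorwenr
Kagoric 'sorwenr' matches the loan outcome 'sorwenr', not the inherited 'horwinru' — it skipped the early Kagoric changes, so it was borrowed from Vudilish.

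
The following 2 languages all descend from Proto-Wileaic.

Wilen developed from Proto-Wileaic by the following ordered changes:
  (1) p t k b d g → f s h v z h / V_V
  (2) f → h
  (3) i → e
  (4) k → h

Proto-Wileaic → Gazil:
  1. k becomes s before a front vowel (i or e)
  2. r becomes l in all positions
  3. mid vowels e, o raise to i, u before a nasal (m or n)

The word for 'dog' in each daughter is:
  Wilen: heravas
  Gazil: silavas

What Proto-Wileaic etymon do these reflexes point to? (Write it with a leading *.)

Position 1: Wilen has h, Gazil has s. Taking the neighbouring segments as reconstructed: Wilen h could go back to *k or *f or *h; Gazil s could go back to *k or *s — the one source consistent with every daughter is *k.
Position 2: Wilen has e, Gazil has i. Taking the neighbouring segments as reconstructed: Wilen e could go back to *e or *i; Gazil i can only go back to *i — the one source consistent with every daughter is *i.
Position 3: Wilen has r, Gazil has l. Wilen preserves r here (none of its changes turn any other segment into r), so the proto-segment is *r.
Verify the candidate proto-form against each daughter:
Wilen: start from *kiravas.
  rule 1: no change — kiravas
  rule 2: no change — kiravas
  rule 3 (vowel merger): kiravas → keravas
  rule 4 (unconditioned shift): keravas → heravas
  ⇒ Wilen heravas
Gazil: *kiravas > siravas > silavas  (by palatalisation, unconditioned shift)
*kiravas is the unique common source.

*kiravas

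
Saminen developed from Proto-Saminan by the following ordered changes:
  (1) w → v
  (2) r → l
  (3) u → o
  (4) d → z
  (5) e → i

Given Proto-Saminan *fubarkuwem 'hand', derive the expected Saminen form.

Saminen: *fubarkuwem
  fubarkuwem → fubarkuvem   [unconditioned shift]
  fubarkuvem → fubalkuvem   [unconditioned shift]
  fubalkuvem → fobalkovem   [vowel merger]
  fobalkovem (rule 4 does not apply)
  fobalkovem → fobalkovim   [vowel merger]
  giving Saminen fobalkovim.

fobalkovim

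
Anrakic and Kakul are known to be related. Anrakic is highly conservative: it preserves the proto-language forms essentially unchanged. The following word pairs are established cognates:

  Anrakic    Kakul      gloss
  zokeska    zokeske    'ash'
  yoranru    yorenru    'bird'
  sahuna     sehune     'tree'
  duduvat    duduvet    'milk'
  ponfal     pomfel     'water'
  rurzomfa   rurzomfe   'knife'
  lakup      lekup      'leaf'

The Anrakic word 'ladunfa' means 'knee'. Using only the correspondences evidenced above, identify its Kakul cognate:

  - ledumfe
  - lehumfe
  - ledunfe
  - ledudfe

sahuna ~ sehune, duduvat ~ duduvet — Anrakic a corresponds to Kakul e after a consonant, before a consonant other than r, m, n, p, b, f, v.
ponfal ~ pomfel — Anrakic n corresponds to Kakul m after a vowel, before a labial obstruent.
zokeska ~ zokeske, sahuna ~ sehune — Anrakic a corresponds to Kakul e word-finally.
Applying these to Anrakic 'ladunfa':
  ladunfa → ledunfa   (a→e after a consonant, before a consonant other than r, m, n, p, b, f, v)
  ledunfa → ledumfa   (n→m after a vowel, before a labial obstruent)
  ledumfa → ledumfe   (a→e word-finally)
So the Kakul cognate is 'ledumfe'.

ledumfe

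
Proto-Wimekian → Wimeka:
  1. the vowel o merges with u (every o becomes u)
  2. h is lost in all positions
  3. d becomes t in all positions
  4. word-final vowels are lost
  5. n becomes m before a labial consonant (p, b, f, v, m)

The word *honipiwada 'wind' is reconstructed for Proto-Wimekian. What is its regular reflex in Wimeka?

unipiwat

Wimeka: start from *honipiwada.
  rule 1 (vowel merger): honipiwada → hunipiwada
  rule 2 (h-loss): hunipiwada → unipiwada
  rule 3 (unconditioned shift): unipiwada → unipiwata
  rule 4 (apocope): unipiwata → unipiwat
  rule 5: no change — unipiwat
  ⇒ Wimeka unipiwat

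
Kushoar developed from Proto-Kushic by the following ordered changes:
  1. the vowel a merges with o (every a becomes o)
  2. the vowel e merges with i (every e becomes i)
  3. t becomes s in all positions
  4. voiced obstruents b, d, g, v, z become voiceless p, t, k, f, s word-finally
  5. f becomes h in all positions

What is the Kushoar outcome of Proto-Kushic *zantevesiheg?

zonsivisihik

Kushoar: start from *zantevesiheg.
  rule 1 (vowel merger): zantevesiheg → zontevesiheg
  rule 2 (vowel merger): zontevesiheg → zontivisihig
  rule 3 (unconditioned shift): zontivisihig → zonsivisihig
  rule 4 (final devoicing): zonsivisihig → zonsivisihik
  rule 5: no change — zonsivisihik
  ⇒ Kushoar zonsivisihik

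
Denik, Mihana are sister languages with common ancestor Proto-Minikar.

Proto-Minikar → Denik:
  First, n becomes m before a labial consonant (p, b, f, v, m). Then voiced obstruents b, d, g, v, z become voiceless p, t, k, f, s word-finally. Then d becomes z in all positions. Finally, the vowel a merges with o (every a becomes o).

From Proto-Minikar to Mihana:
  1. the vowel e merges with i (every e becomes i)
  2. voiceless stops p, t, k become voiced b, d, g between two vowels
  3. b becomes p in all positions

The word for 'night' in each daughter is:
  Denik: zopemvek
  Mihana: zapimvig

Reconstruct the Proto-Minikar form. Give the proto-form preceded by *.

Position 2: Denik has o, Mihana has a. Mihana preserves a here (none of its changes turn any other segment into a), so the proto-segment is *a.
Position 4: Denik has e, Mihana has i. Denik preserves e here (none of its changes turn any other segment into e), so the proto-segment is *e.
Position 7: Denik has e, Mihana has i. Denik preserves e here (none of its changes turn any other segment into e), so the proto-segment is *e.
This points to *zapemveg. Verify forward in each daughter:
Denik: *zapemveg
  zapemveg (rule 1 does not apply)
  zapemveg → zapemvek   [final devoicing]
  zapemvek (rule 3 does not apply)
  zapemvek → zopemvek   [vowel merger]
  giving Denik zopemvek.
Mihana: *zapemveg
  zapemveg → zapimvig   [vowel merger]
  zapimvig → zabimvig   [intervocalic voicing]
  zabimvig → zapimvig   [unconditioned shift]
  giving Mihana zapimvig.
Only *zapemveg yields all of Denik zopemvek, Mihana zapimvig.

*zapemveg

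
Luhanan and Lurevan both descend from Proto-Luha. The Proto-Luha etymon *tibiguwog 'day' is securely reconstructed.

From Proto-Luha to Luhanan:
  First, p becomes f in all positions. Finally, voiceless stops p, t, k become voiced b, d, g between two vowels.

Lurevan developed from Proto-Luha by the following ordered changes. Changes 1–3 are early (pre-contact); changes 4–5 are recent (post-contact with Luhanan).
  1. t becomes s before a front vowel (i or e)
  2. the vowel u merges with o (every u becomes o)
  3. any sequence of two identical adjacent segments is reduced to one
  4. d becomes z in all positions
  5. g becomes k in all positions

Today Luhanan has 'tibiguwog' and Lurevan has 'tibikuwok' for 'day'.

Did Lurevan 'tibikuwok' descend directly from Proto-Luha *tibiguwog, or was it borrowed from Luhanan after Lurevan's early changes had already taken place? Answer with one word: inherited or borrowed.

If inherited, *tibiguwog would pass through all of Lurevan's changes:
Lurevan: *tibiguwog
  tibiguwog → sibiguwog   [palatalisation]
  sibiguwog → sibigowog   [vowel merger]
  sibigowog (rule 3 does not apply)
  sibigowog (rule 4 does not apply)
  sibigowog → sibikowok   [unconditioned shift]
  giving Lurevan sibikowok.
If borrowed from Luhanan 'tibiguwog' after the early changes, it would undergo only the recent ones:
  rule 4 (unconditioned shift): no change (tibiguwog)
  rule 5 (unconditioned shift): tibiguwog → tibikuwok
  ⇒ as a loan: tibikuwok
Lurevan 'tibikuwok' matches the loan outcome 'tibikuwok', not the inherited 'sibikowok' — it skipped the early Lurevan changes, so it was borrowed from Luhanan.

borrowed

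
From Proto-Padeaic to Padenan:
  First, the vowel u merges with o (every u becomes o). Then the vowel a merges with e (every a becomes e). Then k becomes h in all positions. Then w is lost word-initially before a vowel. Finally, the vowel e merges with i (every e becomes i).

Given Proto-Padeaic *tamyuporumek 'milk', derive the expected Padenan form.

timyoporomih

Padenan: start from *tamyuporumek.
  rule 1 (vowel merger): tamyuporumek → tamyoporomek
  rule 2 (vowel merger): tamyoporomek → temyoporomek
  rule 3 (unconditioned shift): temyoporomek → temyoporomeh
  rule 4: no change — temyoporomeh
  rule 5 (vowel merger): temyoporomeh → timyoporomih
  ⇒ Padenan timyoporomih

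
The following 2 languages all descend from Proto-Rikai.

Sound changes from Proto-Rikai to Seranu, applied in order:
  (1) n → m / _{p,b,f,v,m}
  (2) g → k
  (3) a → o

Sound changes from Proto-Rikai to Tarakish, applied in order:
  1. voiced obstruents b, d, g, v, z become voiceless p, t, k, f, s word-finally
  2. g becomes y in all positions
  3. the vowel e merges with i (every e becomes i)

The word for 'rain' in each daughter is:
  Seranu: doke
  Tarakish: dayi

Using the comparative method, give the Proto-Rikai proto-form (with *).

*dage

Position 2: Seranu has o, Tarakish has a. Tarakish preserves a here (none of its changes turn any other segment into a), so the proto-segment is *a.
Position 3: Seranu has k, Tarakish has y. Taking the neighbouring segments as reconstructed: Seranu k could go back to *k or *g; Tarakish y could go back to *g or *y — the one source consistent with every daughter is *g.
This points to *dage. Verify forward in each daughter:
Seranu: *dage
  dage (rule 1 does not apply)
  dage → dake   [unconditioned shift]
  dake → doke   [vowel merger]
  giving Seranu doke.
Tarakish: *dage
  dage (rule 1 does not apply)
  dage → daye   [unconditioned shift]
  daye → dayi   [vowel merger]
  giving Tarakish dayi.
Only *dage yields all of Seranu doke, Tarakish dayi.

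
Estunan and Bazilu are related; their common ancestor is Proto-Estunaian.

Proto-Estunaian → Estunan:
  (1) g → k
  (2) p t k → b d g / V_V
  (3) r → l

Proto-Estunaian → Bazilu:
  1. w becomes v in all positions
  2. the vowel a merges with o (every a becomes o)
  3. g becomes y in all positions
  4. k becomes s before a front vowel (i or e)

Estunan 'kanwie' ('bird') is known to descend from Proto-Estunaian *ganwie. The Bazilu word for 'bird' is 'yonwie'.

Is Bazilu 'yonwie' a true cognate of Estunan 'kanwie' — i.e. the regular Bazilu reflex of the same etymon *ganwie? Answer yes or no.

Derive the expected Bazilu reflex of *ganwie:
Bazilu: *ganwie
  ganwie → ganvie   [unconditioned shift]
  ganvie → gonvie   [vowel merger]
  gonvie → yonvie   [unconditioned shift]
  yonvie (rule 4 does not apply)
  giving Bazilu yonvie.
The regular Bazilu reflex would be 'yonvie', but the attested form is 'yonwie'. The correspondence is irregular, so they are not cognates (the Bazilu form has a different source).

no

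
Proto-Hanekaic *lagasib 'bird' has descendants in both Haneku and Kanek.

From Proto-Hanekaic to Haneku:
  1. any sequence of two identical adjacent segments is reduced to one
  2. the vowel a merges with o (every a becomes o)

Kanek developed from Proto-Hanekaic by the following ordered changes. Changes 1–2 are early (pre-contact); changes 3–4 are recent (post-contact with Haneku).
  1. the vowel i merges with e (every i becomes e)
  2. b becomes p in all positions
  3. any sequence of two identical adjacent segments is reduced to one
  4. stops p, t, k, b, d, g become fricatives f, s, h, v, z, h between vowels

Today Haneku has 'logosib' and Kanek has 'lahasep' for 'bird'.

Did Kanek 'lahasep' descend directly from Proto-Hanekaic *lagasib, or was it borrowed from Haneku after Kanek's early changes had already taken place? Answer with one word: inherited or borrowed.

inherited

If inherited, *lagasib would pass through all of Kanek's changes:
Kanek: *lagasib > lagaseb > lagasep > lahasep  (by vowel merger, unconditioned shift, intervocalic lenition)
If borrowed from Haneku 'logosib' after the early changes, it would undergo only the recent ones:
  rule 3 (degemination): no change (logosib)
  rule 4 (intervocalic lenition): logosib → lohosib
  ⇒ as a loan: lohosib
Kanek 'lahasep' matches the inherited outcome exactly, so it is an inherited cognate, not a loan.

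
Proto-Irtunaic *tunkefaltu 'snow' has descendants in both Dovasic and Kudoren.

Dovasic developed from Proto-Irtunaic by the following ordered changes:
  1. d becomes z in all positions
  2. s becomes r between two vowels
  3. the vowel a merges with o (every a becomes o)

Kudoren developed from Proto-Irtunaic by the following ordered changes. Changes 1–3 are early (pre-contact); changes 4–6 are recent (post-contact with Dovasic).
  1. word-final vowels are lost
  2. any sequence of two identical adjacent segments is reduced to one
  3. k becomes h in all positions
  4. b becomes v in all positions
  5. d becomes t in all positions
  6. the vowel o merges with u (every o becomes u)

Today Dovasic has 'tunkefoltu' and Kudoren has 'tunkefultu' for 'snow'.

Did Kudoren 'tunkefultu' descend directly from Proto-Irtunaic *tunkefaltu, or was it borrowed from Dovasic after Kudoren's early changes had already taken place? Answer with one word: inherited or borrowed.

borrowed

If inherited, *tunkefaltu would pass through all of Kudoren's changes:
Kudoren: start from *tunkefaltu.
  rule 1 (apocope): tunkefaltu → tunkefalt
  rule 2: no change — tunkefalt
  rule 3 (unconditioned shift): tunkefalt → tunhefalt
  rule 4: no change — tunhefalt
  rule 5: no change — tunhefalt
  rule 6: no change — tunhefalt
  ⇒ Kudoren tunhefalt
If borrowed from Dovasic 'tunkefoltu' after the early changes, it would undergo only the recent ones:
  rule 4 (unconditioned shift): no change (tunkefoltu)
  rule 5 (unconditioned shift): no change (tunkefoltu)
  rule 6 (vowel merger): tunkefoltu → tunkefultu
  ⇒ as a loan: tunkefultu
Kudoren 'tunkefultu' matches the loan outcome 'tunkefultu', not the inherited 'tunhefalt' — it skipped the early Kudoren changes, so it was borrowed from Dovasic.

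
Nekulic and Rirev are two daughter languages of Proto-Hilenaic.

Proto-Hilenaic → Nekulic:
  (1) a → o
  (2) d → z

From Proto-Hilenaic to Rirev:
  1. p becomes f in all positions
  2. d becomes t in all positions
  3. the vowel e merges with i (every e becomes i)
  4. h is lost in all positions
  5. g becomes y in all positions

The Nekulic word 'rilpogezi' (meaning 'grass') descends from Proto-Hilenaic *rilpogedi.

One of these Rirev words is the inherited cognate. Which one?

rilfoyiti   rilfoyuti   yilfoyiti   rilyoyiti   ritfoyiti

rilfoyiti

Rirev: *rilpogedi
  rilpogedi → rilfogedi   [unconditioned shift]
  rilfogedi → rilfogeti   [unconditioned shift]
  rilfogeti → rilfogiti   [vowel merger]
  rilfogiti (rule 4 does not apply)
  rilfogiti → rilfoyiti   [unconditioned shift]
  giving Rirev rilfoyiti.
The other candidates each miss or misapply at least one Rirev change.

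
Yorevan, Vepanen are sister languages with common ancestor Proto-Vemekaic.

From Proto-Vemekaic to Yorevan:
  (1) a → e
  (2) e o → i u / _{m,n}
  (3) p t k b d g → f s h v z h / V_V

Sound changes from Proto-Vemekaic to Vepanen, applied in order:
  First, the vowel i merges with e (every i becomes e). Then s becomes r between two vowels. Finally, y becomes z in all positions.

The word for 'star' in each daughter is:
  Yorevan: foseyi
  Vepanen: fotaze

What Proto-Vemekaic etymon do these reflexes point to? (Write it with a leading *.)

Position 6: Yorevan has i, Vepanen has e. Taking the neighbouring segments as reconstructed: Yorevan i can only go back to *i; Vepanen e could go back to *e or *i — the one source consistent with every daughter is *i.
Position 4: Yorevan has e, Vepanen has a. Vepanen preserves a here (none of its changes turn any other segment into a), so the proto-segment is *a.
Position 5: Yorevan has y, Vepanen has z. Yorevan preserves y here (none of its changes turn any other segment into y), so the proto-segment is *y.
Continuing position by position gives *fotayi; check it forward:
Yorevan: start from *fotayi.
  rule 1 (vowel merger): fotayi → foteyi
  rule 2: no change — foteyi
  rule 3 (intervocalic lenition): foteyi → foseyi
  ⇒ Yorevan foseyi
Vepanen: *fotayi
  fotayi → fotaye   [vowel merger]
  fotaye (rule 2 does not apply)
  fotaye → fotaze   [unconditioned shift]
  giving Vepanen fotaze.
No other proto-form is consistent with every reflex, so the reconstruction is *fotayi.

*fotayi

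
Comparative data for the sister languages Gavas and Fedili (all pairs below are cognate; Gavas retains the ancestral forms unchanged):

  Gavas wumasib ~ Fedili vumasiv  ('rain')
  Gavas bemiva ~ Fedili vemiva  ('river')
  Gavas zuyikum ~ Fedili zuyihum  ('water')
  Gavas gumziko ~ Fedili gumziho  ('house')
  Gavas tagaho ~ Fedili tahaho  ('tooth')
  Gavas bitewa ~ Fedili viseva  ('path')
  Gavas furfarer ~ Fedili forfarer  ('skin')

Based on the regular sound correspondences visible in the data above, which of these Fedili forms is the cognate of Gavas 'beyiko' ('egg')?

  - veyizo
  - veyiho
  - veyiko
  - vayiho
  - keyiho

veyiho

bemiva ~ vemiva — Gavas b corresponds to Fedili v word-initially before a front vowel.
gumziko ~ gumziho — Gavas k corresponds to Fedili h between vowels (before a back vowel).
Applying these to Gavas 'beyiko':
  beyiko → veyiko   (b→v word-initially before a front vowel)
  veyiko → veyiho   (k→h between vowels (before a back vowel))
So the Fedili cognate is 'veyiho'.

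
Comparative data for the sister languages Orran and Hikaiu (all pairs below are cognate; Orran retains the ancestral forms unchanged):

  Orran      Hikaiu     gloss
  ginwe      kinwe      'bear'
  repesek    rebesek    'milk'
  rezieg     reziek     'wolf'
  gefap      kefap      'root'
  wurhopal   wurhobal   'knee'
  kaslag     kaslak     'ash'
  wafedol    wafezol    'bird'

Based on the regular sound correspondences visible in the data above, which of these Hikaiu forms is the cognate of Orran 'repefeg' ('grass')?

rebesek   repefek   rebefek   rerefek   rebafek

repesek ~ rebesek — Orran p corresponds to Hikaiu b between vowels (before a front vowel).
rezieg ~ reziek, kaslag ~ kaslak — Orran g corresponds to Hikaiu k word-finally.
Applying these to Orran 'repefeg':
  repefeg → rebefeg   (p→b between vowels (before a front vowel))
  rebefeg → rebefek   (g→k word-finally)
So the Hikaiu cognate is 'rebefek'.

rebefek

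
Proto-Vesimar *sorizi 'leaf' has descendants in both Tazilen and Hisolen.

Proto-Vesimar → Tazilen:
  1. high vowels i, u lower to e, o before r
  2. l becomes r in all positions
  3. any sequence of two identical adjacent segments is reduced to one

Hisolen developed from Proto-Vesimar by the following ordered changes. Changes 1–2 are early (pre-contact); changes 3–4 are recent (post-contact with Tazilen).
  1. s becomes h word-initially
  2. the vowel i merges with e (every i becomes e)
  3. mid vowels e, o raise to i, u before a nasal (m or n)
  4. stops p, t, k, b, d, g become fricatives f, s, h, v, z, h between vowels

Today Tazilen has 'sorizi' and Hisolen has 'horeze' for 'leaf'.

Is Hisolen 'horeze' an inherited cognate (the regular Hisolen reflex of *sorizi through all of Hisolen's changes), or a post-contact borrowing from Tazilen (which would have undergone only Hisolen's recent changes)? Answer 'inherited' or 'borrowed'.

inherited

If inherited, *sorizi would pass through all of Hisolen's changes:
Hisolen: *sorizi > horizi > horeze  (by debuccalisation, vowel merger)
If borrowed from Tazilen 'sorizi' after the early changes, it would undergo only the recent ones:
  rule 3 (pre-nasal raising): no change (sorizi)
  rule 4 (intervocalic lenition): no change (sorizi)
  ⇒ as a loan: sorizi
Hisolen 'horeze' matches the inherited outcome exactly, so it is an inherited cognate, not a loan.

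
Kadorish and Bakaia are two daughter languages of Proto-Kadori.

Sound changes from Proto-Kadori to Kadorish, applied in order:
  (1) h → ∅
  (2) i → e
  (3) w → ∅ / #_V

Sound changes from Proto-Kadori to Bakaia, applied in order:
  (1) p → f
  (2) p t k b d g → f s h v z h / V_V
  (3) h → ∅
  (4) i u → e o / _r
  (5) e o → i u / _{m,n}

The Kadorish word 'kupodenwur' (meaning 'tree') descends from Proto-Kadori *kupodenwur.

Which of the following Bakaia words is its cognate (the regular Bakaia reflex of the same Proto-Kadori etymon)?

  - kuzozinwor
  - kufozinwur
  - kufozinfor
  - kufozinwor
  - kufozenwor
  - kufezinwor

kufozinwor

Bakaia: *kupodenwur > kufodenwur > kufozenwur > kufozenwor > kufozinwor  (by unconditioned shift, intervocalic lenition, pre-rhotic lowering, pre-nasal raising)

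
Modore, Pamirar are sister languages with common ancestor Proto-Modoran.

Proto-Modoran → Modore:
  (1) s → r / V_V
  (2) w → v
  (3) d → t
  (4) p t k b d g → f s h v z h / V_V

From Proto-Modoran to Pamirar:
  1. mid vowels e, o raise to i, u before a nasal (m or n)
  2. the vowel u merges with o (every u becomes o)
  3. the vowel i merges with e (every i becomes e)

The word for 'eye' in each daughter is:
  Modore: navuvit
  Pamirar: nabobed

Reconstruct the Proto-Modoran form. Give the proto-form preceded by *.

Position 3: Modore has v, Pamirar has b. Pamirar preserves b here (none of its changes turn any other segment into b), so the proto-segment is *b.
Position 6: Modore has i, Pamirar has e. Modore preserves i here (none of its changes turn any other segment into i), so the proto-segment is *i.
Position 4: Modore has u, Pamirar has o. Modore preserves u here (none of its changes turn any other segment into u), so the proto-segment is *u.
This points to *nabubid. Verify forward in each daughter:
Modore: *nabubid > nabubit > navuvit  (by unconditioned shift, intervocalic lenition)
Pamirar: *nabubid > nabobid > nabobed  (by vowel merger, vowel merger)
No other proto-form is consistent with every reflex, so the reconstruction is *nabubid.

*nabubid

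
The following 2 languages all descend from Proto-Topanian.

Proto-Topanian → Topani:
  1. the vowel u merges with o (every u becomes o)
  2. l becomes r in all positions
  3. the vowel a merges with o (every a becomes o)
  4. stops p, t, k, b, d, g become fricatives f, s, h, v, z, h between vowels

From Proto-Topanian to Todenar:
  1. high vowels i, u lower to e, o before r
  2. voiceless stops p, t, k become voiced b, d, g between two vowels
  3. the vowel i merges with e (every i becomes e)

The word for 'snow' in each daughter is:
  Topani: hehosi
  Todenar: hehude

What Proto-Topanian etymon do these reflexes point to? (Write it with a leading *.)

*hehuti

Position 5: Topani has s, Todenar has d. Taking the neighbouring segments as reconstructed: Topani s could go back to *t or *s; Todenar d could go back to *t or *d — the one source consistent with every daughter is *t.
Position 4: Topani has o, Todenar has u. Todenar preserves u here (none of its changes turn any other segment into u), so the proto-segment is *u.
Position 6: Topani has i, Todenar has e. Topani preserves i here (none of its changes turn any other segment into i), so the proto-segment is *i.
Continuing position by position gives *hehuti; check it forward:
Topani: start from *hehuti.
  rule 1 (vowel merger): hehuti → hehoti
  rule 2: no change — hehoti
  rule 3: no change — hehoti
  rule 4 (intervocalic lenition): hehoti → hehosi
  ⇒ Topani hehosi
Todenar: start from *hehuti.
  rule 1: no change — hehuti
  rule 2 (intervocalic voicing): hehuti → hehudi
  rule 3 (vowel merger): hehudi → hehude
  ⇒ Todenar hehude
Only *hehuti yields all of Topani hehosi, Todenar hehude.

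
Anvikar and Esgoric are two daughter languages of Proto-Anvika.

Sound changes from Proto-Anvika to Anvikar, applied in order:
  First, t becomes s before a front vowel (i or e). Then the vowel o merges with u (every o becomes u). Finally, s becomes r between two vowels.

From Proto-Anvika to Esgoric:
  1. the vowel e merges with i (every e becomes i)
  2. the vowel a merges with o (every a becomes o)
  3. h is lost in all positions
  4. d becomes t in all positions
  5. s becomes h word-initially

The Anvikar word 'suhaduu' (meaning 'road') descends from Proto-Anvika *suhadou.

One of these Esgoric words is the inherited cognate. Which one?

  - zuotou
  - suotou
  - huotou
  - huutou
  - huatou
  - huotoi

Esgoric: *suhadou
  suhadou (rule 1 does not apply)
  suhadou → suhodou   [vowel merger]
  suhodou → suodou   [h-loss]
  suodou → suotou   [unconditioned shift]
  suotou → huotou   [debuccalisation]
  giving Esgoric huotou.
The other candidates each miss or misapply at least one Esgoric change.

huotou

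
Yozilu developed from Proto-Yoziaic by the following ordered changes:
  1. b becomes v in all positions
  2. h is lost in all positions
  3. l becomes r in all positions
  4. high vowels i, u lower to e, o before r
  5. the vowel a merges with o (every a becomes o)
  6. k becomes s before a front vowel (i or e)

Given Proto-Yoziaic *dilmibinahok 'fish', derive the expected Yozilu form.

Yozilu: start from *dilmibinahok.
  rule 1 (unconditioned shift): dilmibinahok → dilmivinahok
  rule 2 (h-loss): dilmivinahok → dilmivinaok
  rule 3 (unconditioned shift): dilmivinaok → dirmivinaok
  rule 4 (pre-rhotic lowering): dirmivinaok → dermivinaok
  rule 5 (vowel merger): dermivinaok → dermivinook
  rule 6: no change — dermivinook
  ⇒ Yozilu dermivinook

dermivinook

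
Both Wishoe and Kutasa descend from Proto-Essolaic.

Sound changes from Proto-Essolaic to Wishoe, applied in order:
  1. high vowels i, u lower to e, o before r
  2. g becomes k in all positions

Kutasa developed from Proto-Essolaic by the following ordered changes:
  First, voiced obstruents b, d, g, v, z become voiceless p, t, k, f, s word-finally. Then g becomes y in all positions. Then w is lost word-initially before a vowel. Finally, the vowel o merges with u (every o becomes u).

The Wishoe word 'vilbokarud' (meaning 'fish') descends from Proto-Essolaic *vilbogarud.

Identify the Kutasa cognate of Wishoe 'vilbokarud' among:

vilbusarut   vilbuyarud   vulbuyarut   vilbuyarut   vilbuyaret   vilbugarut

Kutasa: *vilbogarud > vilbogarut > vilboyarut > vilbuyarut  (by final devoicing, unconditioned shift, vowel merger)
The other candidates each miss or misapply at least one Kutasa change.

vilbuyarut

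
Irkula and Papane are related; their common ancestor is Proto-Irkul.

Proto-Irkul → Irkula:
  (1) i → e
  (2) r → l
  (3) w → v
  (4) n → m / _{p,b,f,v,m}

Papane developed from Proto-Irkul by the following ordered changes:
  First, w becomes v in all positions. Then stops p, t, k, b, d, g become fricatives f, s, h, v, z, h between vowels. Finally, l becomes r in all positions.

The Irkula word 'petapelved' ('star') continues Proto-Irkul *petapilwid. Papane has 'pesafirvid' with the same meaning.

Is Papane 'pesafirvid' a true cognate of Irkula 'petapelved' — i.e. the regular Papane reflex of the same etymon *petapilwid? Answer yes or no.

yes

Derive the expected Papane reflex of *petapilwid:
Papane: *petapilwid
  petapilwid → petapilvid   [unconditioned shift]
  petapilvid → pesafilvid   [intervocalic lenition]
  pesafilvid → pesafirvid   [unconditioned shift]
  giving Papane pesafirvid.
Papane 'pesafirvid' matches the regular reflex exactly, so the pair is cognate.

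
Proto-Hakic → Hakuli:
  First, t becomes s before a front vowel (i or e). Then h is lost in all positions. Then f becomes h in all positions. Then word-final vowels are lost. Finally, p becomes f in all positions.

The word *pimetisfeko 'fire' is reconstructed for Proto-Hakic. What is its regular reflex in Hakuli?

Hakuli: *pimetisfeko
  pimetisfeko → pimesisfeko   [palatalisation]
  pimesisfeko (rule 2 does not apply)
  pimesisfeko → pimesisheko   [unconditioned shift]
  pimesisheko → pimesishek   [apocope]
  pimesishek → fimesishek   [unconditioned shift]
  giving Hakuli fimesishek.

fimesishek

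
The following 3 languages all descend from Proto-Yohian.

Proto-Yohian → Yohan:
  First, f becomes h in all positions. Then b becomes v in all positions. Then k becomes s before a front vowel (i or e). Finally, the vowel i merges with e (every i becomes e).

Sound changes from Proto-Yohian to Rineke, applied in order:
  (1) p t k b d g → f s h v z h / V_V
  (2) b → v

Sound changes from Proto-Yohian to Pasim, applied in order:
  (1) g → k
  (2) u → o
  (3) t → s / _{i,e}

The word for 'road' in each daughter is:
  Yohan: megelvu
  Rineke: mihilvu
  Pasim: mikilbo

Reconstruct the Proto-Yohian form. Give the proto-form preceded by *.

Position 6: Yohan has v, Rineke has v, Pasim has b. Pasim preserves b here (none of its changes turn any other segment into b), so the proto-segment is *b.
Position 2: Yohan has e, Rineke has i, Pasim has i. Rineke preserves i here (none of its changes turn any other segment into i), so the proto-segment is *i.
This points to *migilbu. Verify forward in each daughter:
Yohan: start from *migilbu.
  rule 1: no change — migilbu
  rule 2 (unconditioned shift): migilbu → migilvu
  rule 3: no change — migilvu
  rule 4 (vowel merger): migilvu → megelvu
  ⇒ Yohan megelvu
Rineke: *migilbu
  migilbu → mihilbu   [intervocalic lenition]
  mihilbu → mihilvu   [unconditioned shift]
  giving Rineke mihilvu.
Pasim: start from *migilbu.
  rule 1 (unconditioned shift): migilbu → mikilbu
  rule 2 (vowel merger): mikilbu → mikilbo
  rule 3: no change — mikilbo
  ⇒ Pasim mikilbo
*migilbu is the unique common source.

*migilbu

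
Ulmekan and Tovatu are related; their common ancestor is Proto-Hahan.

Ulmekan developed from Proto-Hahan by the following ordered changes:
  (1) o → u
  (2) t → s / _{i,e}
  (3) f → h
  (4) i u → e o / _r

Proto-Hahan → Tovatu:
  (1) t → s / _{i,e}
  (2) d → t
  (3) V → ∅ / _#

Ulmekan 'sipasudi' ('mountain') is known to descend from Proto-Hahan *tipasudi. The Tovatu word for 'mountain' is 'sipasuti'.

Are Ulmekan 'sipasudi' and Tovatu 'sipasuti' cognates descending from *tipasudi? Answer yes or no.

Derive the expected Tovatu reflex of *tipasudi:
Tovatu: *tipasudi
  tipasudi → sipasudi   [palatalisation]
  sipasudi → sipasuti   [unconditioned shift]
  sipasuti → sipasut   [apocope]
  giving Tovatu sipasut.
The regular Tovatu reflex would be 'sipasut', but the attested form is 'sipasuti'. The correspondence is irregular, so they are not cognates (the Tovatu form has a different source).

no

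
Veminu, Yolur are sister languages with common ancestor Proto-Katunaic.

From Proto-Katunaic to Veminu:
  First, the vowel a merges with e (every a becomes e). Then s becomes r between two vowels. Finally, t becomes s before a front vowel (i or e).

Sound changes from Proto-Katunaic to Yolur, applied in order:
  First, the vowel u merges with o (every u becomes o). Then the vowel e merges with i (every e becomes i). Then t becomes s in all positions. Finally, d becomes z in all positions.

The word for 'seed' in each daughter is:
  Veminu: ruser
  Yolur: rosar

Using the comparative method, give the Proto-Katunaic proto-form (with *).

Position 4: Veminu has e, Yolur has a. Yolur preserves a here (none of its changes turn any other segment into a), so the proto-segment is *a.
Position 2: Veminu has u, Yolur has o. Veminu preserves u here (none of its changes turn any other segment into u), so the proto-segment is *u.
This points to *rutar. Verify forward in each daughter:
Veminu: *rutar
  rutar → ruter   [vowel merger]
  ruter (rule 2 does not apply)
  ruter → ruser   [palatalisation]
  giving Veminu ruser.
Yolur: *rutar
  rutar → rotar   [vowel merger]
  rotar (rule 2 does not apply)
  rotar → rosar   [unconditioned shift]
  rosar (rule 4 does not apply)
  giving Yolur rosar.
Only *rutar yields all of Veminu ruser, Yolur rosar.

*rutar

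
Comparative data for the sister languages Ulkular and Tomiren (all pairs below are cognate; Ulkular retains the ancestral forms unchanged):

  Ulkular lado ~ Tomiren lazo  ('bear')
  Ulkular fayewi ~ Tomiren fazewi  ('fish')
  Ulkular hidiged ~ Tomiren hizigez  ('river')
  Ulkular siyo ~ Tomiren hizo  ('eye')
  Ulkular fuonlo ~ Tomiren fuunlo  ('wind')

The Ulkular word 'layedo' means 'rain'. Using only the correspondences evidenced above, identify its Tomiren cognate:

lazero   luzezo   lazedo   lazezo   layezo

lazezo

fayewi ~ fazewi — Ulkular y corresponds to Tomiren z between vowels (before a front vowel).
lado ~ lazo — Ulkular d corresponds to Tomiren z between vowels (before a back vowel).
Applying these to Ulkular 'layedo':
  layedo → lazedo   (y→z between vowels (before a front vowel))
  lazedo → lazezo   (d→z between vowels (before a back vowel))
So the Tomiren cognate is 'lazezo'.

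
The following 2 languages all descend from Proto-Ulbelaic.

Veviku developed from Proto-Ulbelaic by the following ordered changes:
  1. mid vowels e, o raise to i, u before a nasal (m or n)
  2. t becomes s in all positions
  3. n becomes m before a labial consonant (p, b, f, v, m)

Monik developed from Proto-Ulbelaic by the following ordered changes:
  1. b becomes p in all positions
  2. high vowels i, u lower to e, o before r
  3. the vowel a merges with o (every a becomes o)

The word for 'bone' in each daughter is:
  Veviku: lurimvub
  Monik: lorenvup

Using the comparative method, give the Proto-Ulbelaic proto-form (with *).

Position 2: Veviku has u, Monik has o. Taking the neighbouring segments as reconstructed: Veviku u can only go back to *u; Monik o could go back to *a or *o or *u — the one source consistent with every daughter is *u.
Position 5: Veviku has m, Monik has n. Monik preserves n here (none of its changes turn any other segment into n), so the proto-segment is *n.
This points to *lurenvub. Verify forward in each daughter:
Veviku: start from *lurenvub.
  rule 1 (pre-nasal raising): lurenvub → lurinvub
  rule 2: no change — lurinvub
  rule 3 (nasal place assimilation): lurinvub → lurimvub
  ⇒ Veviku lurimvub
Monik: *lurenvub > lurenvup > lorenvup  (by unconditioned shift, pre-rhotic lowering)
*lurenvub is the unique common source.

*lurenvub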